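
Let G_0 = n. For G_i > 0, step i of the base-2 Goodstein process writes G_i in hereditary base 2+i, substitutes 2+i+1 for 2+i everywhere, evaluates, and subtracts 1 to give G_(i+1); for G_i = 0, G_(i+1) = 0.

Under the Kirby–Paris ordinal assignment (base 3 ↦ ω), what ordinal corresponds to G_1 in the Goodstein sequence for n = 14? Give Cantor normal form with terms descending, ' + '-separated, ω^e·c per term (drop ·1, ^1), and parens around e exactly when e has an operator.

base 2: 14 = 2^(2 + 1) + 2^2 + 2; at 3: 3^(3 + 1) + 3^3 + 3 = 111; next = 110
base 3: 110 = 3^(3 + 1) + 3^3 + 2; at 4: 4^(4 + 1) + 4^4 + 2 = 1282; next = 1281

ω^(ω + 1) + ω^ω + 2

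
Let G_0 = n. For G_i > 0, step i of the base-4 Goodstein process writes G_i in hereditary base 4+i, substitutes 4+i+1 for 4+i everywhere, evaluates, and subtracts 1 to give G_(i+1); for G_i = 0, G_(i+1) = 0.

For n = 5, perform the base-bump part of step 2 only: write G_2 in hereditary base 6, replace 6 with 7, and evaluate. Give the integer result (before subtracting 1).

G_0=5  [base 4] 4 + 1  →[4↦5]→  5 + 1 = 6  −1 ⇒ G_1=5
G_1=5  [base 5] 5  →[5↦6]→  6 = 6  −1 ⇒ G_2=5
G_2=5  [base 6] 5  →[6↦7]→  5 = 5  −1 ⇒ G_3=4

5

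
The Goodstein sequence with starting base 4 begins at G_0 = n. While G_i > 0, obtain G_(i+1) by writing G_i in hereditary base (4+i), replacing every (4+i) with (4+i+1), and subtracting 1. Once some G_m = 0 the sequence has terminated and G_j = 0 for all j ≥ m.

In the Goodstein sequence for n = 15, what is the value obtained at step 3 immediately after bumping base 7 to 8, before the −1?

(0) 15|_4 = 3·4 + 3 ↦ 3·5 + 3|_5 = 18 ⇒ 17
(1) 17|_5 = 3·5 + 2 ↦ 3·6 + 2|_6 = 20 ⇒ 19
(2) 19|_6 = 3·6 + 1 ↦ 3·7 + 1|_7 = 22 ⇒ 21
(3) 21|_7 = 3·7 ↦ 3·8|_8 = 24 ⇒ 23

24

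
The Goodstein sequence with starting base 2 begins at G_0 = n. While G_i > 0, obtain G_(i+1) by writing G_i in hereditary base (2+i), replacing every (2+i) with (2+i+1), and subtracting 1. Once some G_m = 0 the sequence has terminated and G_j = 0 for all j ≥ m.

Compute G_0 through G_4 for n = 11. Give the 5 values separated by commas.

step 0: 11 = 2^(2 + 1) + 2 + 1; sub 3 for 2: 3^(3 + 1) + 3 + 1; = 85; G_1 = 85−1 = 84
step 1: 84 = 3^(3 + 1) + 3; sub 4 for 3: 4^(4 + 1) + 4; = 1028; G_2 = 1028−1 = 1027
step 2: 1027 = 4^(4 + 1) + 3; sub 5 for 4: 5^(5 + 1) + 3; = 15628; G_3 = 15628−1 = 15627
step 3: 15627 = 5^(5 + 1) + 2; sub 6 for 5: 6^(6 + 1) + 2; = 279938; G_4 = 279938−1 = 279937

11, 84, 1027, 15627, 279937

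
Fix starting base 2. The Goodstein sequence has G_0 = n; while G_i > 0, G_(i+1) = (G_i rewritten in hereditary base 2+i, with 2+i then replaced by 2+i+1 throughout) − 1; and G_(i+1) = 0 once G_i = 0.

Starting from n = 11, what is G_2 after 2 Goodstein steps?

G_0 = 11. HB_2(11) = 2^(2 + 1) + 2 + 1. Bump = 85. G_1 = 84.
G_1 = 84. HB_3(84) = 3^(3 + 1) + 3. Bump = 1028. G_2 = 1027.
G_2 = 1027. HB_4(1027) = 4^(4 + 1) + 3. Bump = 15628. G_3 = 15627.

1027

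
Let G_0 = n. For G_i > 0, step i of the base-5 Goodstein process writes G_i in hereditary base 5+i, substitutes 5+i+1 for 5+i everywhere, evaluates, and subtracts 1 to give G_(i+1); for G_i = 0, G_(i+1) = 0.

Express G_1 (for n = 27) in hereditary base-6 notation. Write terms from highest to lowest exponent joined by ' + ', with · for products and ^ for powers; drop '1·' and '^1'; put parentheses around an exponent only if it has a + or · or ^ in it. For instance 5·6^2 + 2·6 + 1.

6^2 + 1

i=0: 27 = 5^2 + 2 (b=5); 5→6: 6^2 + 2 = 38; 38−1 = 37
i=1: 37 = 6^2 + 1 (b=6); 6→7: 7^2 + 1 = 50; 50−1 = 49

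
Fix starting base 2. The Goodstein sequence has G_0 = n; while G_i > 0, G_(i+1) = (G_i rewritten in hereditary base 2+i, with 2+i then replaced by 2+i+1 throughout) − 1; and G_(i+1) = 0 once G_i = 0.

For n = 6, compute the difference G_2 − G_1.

step 0: 6 = 2^2 + 2; sub 3 for 2: 3^3 + 3; = 30; G_1 = 30−1 = 29
step 1: 29 = 3^3 + 2; sub 4 for 3: 4^4 + 2; = 258; G_2 = 258−1 = 257

228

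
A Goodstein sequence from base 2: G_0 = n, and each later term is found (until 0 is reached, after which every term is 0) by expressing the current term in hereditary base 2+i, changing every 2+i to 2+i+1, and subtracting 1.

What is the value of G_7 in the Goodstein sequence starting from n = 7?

i=0: 7 = 2^2 + 2 + 1 (b=2); 2→3: 3^3 + 3 + 1 = 31; 31−1 = 30
i=1: 30 = 3^3 + 3 (b=3); 3→4: 4^4 + 4 = 260; 260−1 = 259
i=2: 259 = 4^4 + 3 (b=4); 4→5: 5^5 + 3 = 3128; 3128−1 = 3127
i=3: 3127 = 5^5 + 2 (b=5); 5→6: 6^6 + 2 = 46658; 46658−1 = 46657
i=4: 46657 = 6^6 + 1 (b=6); 6→7: 7^7 + 1 = 823544; 823544−1 = 823543
i=5: 823543 = 7^7 (b=7); 7→8: 8^8 = 16777216; 16777216−1 = 16777215
i=6: 16777215 = 7·8^7 + 7·8^6 + 7·8^5 + 7·8^4 + 7·8^3 + 7·8^2 + 7·8 + 7 (b=8); 8→9: 7·9^7 + 7·9^6 + 7·9^5 + 7·9^4 + 7·9^3 + 7·9^2 + 7·9 + 7 = 37665880; 37665880−1 = 37665879
i=7: 37665879 = 7·9^7 + 7·9^6 + 7·9^5 + 7·9^4 + 7·9^3 + 7·9^2 + 7·9 + 6 (b=9); 9→10: 7·10^7 + 7·10^6 + 7·10^5 + 7·10^4 + 7·10^3 + 7·10^2 + 7·10 + 6 = 77777776; 77777776−1 = 77777775

37665879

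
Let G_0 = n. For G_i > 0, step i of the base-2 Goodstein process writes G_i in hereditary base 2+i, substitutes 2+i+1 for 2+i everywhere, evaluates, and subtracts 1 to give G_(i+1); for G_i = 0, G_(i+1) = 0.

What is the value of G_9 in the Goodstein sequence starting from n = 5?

base 2: 5 = 2^2 + 1; at 3: 3^3 + 1 = 28; next = 27
base 3: 27 = 3^3; at 4: 4^4 = 256; next = 255
base 4: 255 = 3·4^3 + 3·4^2 + 3·4 + 3; at 5: 3·5^3 + 3·5^2 + 3·5 + 3 = 468; next = 467
base 5: 467 = 3·5^3 + 3·5^2 + 3·5 + 2; at 6: 3·6^3 + 3·6^2 + 3·6 + 2 = 776; next = 775
base 6: 775 = 3·6^3 + 3·6^2 + 3·6 + 1; at 7: 3·7^3 + 3·7^2 + 3·7 + 1 = 1198; next = 1197
base 7: 1197 = 3·7^3 + 3·7^2 + 3·7; at 8: 3·8^3 + 3·8^2 + 3·8 = 1752; next = 1751
base 8: 1751 = 3·8^3 + 3·8^2 + 2·8 + 7; at 9: 3·9^3 + 3·9^2 + 2·9 + 7 = 2455; next = 2454
base 9: 2454 = 3·9^3 + 3·9^2 + 2·9 + 6; at 10: 3·10^3 + 3·10^2 + 2·10 + 6 = 3326; next = 3325
base 10: 3325 = 3·10^3 + 3·10^2 + 2·10 + 5; at 11: 3·11^3 + 3·11^2 + 2·11 + 5 = 4383; next = 4382

4382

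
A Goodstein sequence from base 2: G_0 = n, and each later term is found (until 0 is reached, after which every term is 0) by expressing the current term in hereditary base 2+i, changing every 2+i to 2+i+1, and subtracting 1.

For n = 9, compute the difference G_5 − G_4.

9 —HB2→ 2^(2 + 1) + 1 —bump→ 3^(3 + 1) + 1 = 82 —(−1)→ 81
81 —HB3→ 3^(3 + 1) —bump→ 4^(4 + 1) = 1024 —(−1)→ 1023
1023 —HB4→ 3·4^4 + 3·4^3 + 3·4^2 + 3·4 + 3 —bump→ 3·5^5 + 3·5^3 + 3·5^2 + 3·5 + 3 = 9843 —(−1)→ 9842
9842 —HB5→ 3·5^5 + 3·5^3 + 3·5^2 + 3·5 + 2 —bump→ 3·6^6 + 3·6^3 + 3·6^2 + 3·6 + 2 = 140744 —(−1)→ 140743
140743 —HB6→ 3·6^6 + 3·6^3 + 3·6^2 + 3·6 + 1 —bump→ 3·7^7 + 3·7^3 + 3·7^2 + 3·7 + 1 = 2471827 —(−1)→ 2471826

2331083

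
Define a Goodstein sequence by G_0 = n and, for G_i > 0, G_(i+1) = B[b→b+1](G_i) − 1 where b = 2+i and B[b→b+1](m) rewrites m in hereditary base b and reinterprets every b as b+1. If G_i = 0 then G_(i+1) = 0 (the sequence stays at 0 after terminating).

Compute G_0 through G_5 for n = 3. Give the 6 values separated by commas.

[0] 3 ≡ 2 + 1 (base 2). Lift 3: 4. −1: 3.
[1] 3 ≡ 3 (base 3). Lift 4: 4. −1: 3.
[2] 3 ≡ 3 (base 4). Lift 5: 3. −1: 2.
[3] 2 ≡ 2 (base 5). Lift 6: 2. −1: 1.
[4] 1 ≡ 1 (base 6). Lift 7: 1. −1: 0.

3, 3, 3, 2, 1, 0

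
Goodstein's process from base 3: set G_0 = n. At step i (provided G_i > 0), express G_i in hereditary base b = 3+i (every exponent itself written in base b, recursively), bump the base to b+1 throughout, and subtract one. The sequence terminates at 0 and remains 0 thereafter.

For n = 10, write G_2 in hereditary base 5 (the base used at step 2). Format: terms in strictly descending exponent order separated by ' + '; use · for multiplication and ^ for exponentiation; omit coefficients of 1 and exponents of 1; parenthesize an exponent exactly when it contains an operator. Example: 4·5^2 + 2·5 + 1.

4·5 + 4

i=0: 10 = 3^2 + 1 (b=3); 3→4: 4^2 + 1 = 17; 17−1 = 16
i=1: 16 = 4^2 (b=4); 4→5: 5^2 = 25; 25−1 = 24
i=2: 24 = 4·5 + 4 (b=5); 5→6: 4·6 + 4 = 28; 28−1 = 27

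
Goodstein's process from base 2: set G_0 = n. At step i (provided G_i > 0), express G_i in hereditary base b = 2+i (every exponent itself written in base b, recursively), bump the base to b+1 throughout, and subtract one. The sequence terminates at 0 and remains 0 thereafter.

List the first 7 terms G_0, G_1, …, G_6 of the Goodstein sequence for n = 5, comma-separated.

5 —HB2→ 2^2 + 1 —bump→ 3^3 + 1 = 28 —(−1)→ 27
27 —HB3→ 3^3 —bump→ 4^4 = 256 —(−1)→ 255
255 —HB4→ 3·4^3 + 3·4^2 + 3·4 + 3 —bump→ 3·5^3 + 3·5^2 + 3·5 + 3 = 468 —(−1)→ 467
467 —HB5→ 3·5^3 + 3·5^2 + 3·5 + 2 —bump→ 3·6^3 + 3·6^2 + 3·6 + 2 = 776 —(−1)→ 775
775 —HB6→ 3·6^3 + 3·6^2 + 3·6 + 1 —bump→ 3·7^3 + 3·7^2 + 3·7 + 1 = 1198 —(−1)→ 1197
1197 —HB7→ 3·7^3 + 3·7^2 + 3·7 —bump→ 3·8^3 + 3·8^2 + 3·8 = 1752 —(−1)→ 1751

5, 27, 255, 467, 775, 1197, 1751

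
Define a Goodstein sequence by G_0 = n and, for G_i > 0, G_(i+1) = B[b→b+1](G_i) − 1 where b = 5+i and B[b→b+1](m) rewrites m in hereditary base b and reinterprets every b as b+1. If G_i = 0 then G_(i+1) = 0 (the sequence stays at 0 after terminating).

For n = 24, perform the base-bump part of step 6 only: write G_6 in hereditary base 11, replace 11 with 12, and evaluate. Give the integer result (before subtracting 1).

step 0: 24 = 4·5 + 4; sub 6 for 5: 4·6 + 4; = 28; G_1 = 28−1 = 27
step 1: 27 = 4·6 + 3; sub 7 for 6: 4·7 + 3; = 31; G_2 = 31−1 = 30
step 2: 30 = 4·7 + 2; sub 8 for 7: 4·8 + 2; = 34; G_3 = 34−1 = 33
step 3: 33 = 4·8 + 1; sub 9 for 8: 4·9 + 1; = 37; G_4 = 37−1 = 36
step 4: 36 = 4·9; sub 10 for 9: 4·10; = 40; G_5 = 40−1 = 39
step 5: 39 = 3·10 + 9; sub 11 for 10: 3·11 + 9; = 42; G_6 = 42−1 = 41

44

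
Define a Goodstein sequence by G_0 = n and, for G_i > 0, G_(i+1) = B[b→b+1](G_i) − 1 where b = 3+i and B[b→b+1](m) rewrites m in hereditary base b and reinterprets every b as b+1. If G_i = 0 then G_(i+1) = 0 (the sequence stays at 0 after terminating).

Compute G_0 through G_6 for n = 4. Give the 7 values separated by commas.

G_0 = 4. HB_3(4) = 3 + 1. Bump = 5. G_1 = 4.
G_1 = 4. HB_4(4) = 4. Bump = 5. G_2 = 4.
G_2 = 4. HB_5(4) = 4. Bump = 4. G_3 = 3.
G_3 = 3. HB_6(3) = 3. Bump = 3. G_4 = 2.
G_4 = 2. HB_7(2) = 2. Bump = 2. G_5 = 1.
G_5 = 1. HB_8(1) = 1. Bump = 1. G_6 = 0.

4, 4, 4, 3, 2, 1, 0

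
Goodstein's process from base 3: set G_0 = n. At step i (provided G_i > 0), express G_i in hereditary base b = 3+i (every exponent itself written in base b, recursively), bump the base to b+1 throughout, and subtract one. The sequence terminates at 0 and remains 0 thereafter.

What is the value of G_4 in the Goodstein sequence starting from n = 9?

21

G_0=9  [base 3] 3^2  →[3↦4]→  4^2 = 16  −1 ⇒ G_1=15
G_1=15  [base 4] 3·4 + 3  →[4↦5]→  3·5 + 3 = 18  −1 ⇒ G_2=17
G_2=17  [base 5] 3·5 + 2  →[5↦6]→  3·6 + 2 = 20  −1 ⇒ G_3=19
G_3=19  [base 6] 3·6 + 1  →[6↦7]→  3·7 + 1 = 22  −1 ⇒ G_4=21
G_4=21  [base 7] 3·7  →[7↦8]→  3·8 = 24  −1 ⇒ G_5=23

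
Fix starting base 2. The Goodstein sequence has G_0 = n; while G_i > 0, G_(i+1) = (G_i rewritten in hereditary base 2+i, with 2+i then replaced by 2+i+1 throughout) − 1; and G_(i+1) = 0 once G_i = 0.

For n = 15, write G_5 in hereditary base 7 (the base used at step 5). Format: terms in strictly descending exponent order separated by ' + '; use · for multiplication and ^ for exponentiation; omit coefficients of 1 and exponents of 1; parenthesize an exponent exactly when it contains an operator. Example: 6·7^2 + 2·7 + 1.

7^(7 + 1) + 7^7

[0] 15 ≡ 2^(2 + 1) + 2^2 + 2 + 1 (base 2). Lift 3: 112. −1: 111.
[1] 111 ≡ 3^(3 + 1) + 3^3 + 3 (base 3). Lift 4: 1284. −1: 1283.
[2] 1283 ≡ 4^(4 + 1) + 4^4 + 3 (base 4). Lift 5: 18753. −1: 18752.
[3] 18752 ≡ 5^(5 + 1) + 5^5 + 2 (base 5). Lift 6: 326594. −1: 326593.
[4] 326593 ≡ 6^(6 + 1) + 6^6 + 1 (base 6). Lift 7: 6588345. −1: 6588344.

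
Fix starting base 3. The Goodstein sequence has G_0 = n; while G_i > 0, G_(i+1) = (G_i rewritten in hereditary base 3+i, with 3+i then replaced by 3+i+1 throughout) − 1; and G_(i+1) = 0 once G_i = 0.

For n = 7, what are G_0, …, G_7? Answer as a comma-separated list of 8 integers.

7, 8, 9, 9, 9, 9, 9, 9

7 —HB3→ 2·3 + 1 —bump→ 2·4 + 1 = 9 —(−1)→ 8
8 —HB4→ 2·4 —bump→ 2·5 = 10 —(−1)→ 9
9 —HB5→ 5 + 4 —bump→ 6 + 4 = 10 —(−1)→ 9
9 —HB6→ 6 + 3 —bump→ 7 + 3 = 10 —(−1)→ 9
9 —HB7→ 7 + 2 —bump→ 8 + 2 = 10 —(−1)→ 9
9 —HB8→ 8 + 1 —bump→ 9 + 1 = 10 —(−1)→ 9
9 —HB9→ 9 —bump→ 10 = 10 —(−1)→ 9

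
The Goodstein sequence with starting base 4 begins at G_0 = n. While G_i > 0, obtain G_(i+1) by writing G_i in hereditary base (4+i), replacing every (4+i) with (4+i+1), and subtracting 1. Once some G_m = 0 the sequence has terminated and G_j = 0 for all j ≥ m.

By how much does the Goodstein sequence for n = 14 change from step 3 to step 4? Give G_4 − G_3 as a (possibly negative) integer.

1

(0) 14|_4 = 3·4 + 2 ↦ 3·5 + 2|_5 = 17 ⇒ 16
(1) 16|_5 = 3·5 + 1 ↦ 3·6 + 1|_6 = 19 ⇒ 18
(2) 18|_6 = 3·6 ↦ 3·7|_7 = 21 ⇒ 20
(3) 20|_7 = 2·7 + 6 ↦ 2·8 + 6|_8 = 22 ⇒ 21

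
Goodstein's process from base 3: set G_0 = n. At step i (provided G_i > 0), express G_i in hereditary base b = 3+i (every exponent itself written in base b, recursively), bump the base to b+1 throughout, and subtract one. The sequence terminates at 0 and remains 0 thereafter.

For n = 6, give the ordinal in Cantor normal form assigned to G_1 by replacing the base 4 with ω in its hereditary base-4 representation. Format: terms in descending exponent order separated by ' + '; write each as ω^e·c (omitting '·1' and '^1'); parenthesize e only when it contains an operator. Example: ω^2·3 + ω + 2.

G_0 = 6. HB_3(6) = 2·3. Bump = 8. G_1 = 7.
G_1 = 7. HB_4(7) = 4 + 3. Bump = 8. G_2 = 7.

ω + 3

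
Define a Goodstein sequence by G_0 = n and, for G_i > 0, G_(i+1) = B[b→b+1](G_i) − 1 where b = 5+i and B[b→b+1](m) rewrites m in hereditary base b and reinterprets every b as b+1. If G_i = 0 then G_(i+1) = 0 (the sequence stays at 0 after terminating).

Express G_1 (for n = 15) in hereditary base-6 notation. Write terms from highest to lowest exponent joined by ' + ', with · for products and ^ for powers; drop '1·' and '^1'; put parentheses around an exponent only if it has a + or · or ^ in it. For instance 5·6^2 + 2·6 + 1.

2·6 + 5

G_0=15  [base 5] 3·5  →[5↦6]→  3·6 = 18  −1 ⇒ G_1=17
G_1=17  [base 6] 2·6 + 5  →[6↦7]→  2·7 + 5 = 19  −1 ⇒ G_2=18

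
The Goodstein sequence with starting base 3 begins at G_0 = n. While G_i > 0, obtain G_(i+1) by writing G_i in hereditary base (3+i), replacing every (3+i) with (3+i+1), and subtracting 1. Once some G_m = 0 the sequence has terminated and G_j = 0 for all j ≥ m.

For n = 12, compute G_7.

75

12 —HB3→ 3^2 + 3 —bump→ 4^2 + 4 = 20 —(−1)→ 19
19 —HB4→ 4^2 + 3 —bump→ 5^2 + 3 = 28 —(−1)→ 27
27 —HB5→ 5^2 + 2 —bump→ 6^2 + 2 = 38 —(−1)→ 37
37 —HB6→ 6^2 + 1 —bump→ 7^2 + 1 = 50 —(−1)→ 49
49 —HB7→ 7^2 —bump→ 8^2 = 64 —(−1)→ 63
63 —HB8→ 7·8 + 7 —bump→ 7·9 + 7 = 70 —(−1)→ 69
69 —HB9→ 7·9 + 6 —bump→ 7·10 + 6 = 76 —(−1)→ 75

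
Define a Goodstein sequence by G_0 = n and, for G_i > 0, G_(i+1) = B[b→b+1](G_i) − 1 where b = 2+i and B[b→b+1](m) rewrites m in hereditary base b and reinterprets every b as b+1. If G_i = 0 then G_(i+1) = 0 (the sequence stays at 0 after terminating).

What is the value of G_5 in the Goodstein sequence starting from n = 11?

i=0: 11 = 2^(2 + 1) + 2 + 1 (b=2); 2→3: 3^(3 + 1) + 3 + 1 = 85; 85−1 = 84
i=1: 84 = 3^(3 + 1) + 3 (b=3); 3→4: 4^(4 + 1) + 4 = 1028; 1028−1 = 1027
i=2: 1027 = 4^(4 + 1) + 3 (b=4); 4→5: 5^(5 + 1) + 3 = 15628; 15628−1 = 15627
i=3: 15627 = 5^(5 + 1) + 2 (b=5); 5→6: 6^(6 + 1) + 2 = 279938; 279938−1 = 279937
i=4: 279937 = 6^(6 + 1) + 1 (b=6); 6→7: 7^(7 + 1) + 1 = 5764802; 5764802−1 = 5764801
i=5: 5764801 = 7^(7 + 1) (b=7); 7→8: 8^(8 + 1) = 134217728; 134217728−1 = 134217727

5764801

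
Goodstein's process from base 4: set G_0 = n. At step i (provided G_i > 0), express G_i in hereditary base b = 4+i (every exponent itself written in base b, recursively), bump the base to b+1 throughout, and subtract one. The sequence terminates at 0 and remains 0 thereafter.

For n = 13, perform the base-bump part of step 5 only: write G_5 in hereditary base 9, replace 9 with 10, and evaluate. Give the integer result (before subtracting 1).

(0) 13|_4 = 3·4 + 1 ↦ 3·5 + 1|_5 = 16 ⇒ 15
(1) 15|_5 = 3·5 ↦ 3·6|_6 = 18 ⇒ 17
(2) 17|_6 = 2·6 + 5 ↦ 2·7 + 5|_7 = 19 ⇒ 18
(3) 18|_7 = 2·7 + 4 ↦ 2·8 + 4|_8 = 20 ⇒ 19
(4) 19|_8 = 2·8 + 3 ↦ 2·9 + 3|_9 = 21 ⇒ 20
(5) 20|_9 = 2·9 + 2 ↦ 2·10 + 2|_10 = 22 ⇒ 21

22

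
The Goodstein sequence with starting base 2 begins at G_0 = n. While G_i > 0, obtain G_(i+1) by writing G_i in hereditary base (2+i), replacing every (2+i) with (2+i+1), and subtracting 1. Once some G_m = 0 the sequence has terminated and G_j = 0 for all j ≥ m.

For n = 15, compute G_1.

base 2: 15 = 2^(2 + 1) + 2^2 + 2 + 1; at 3: 3^(3 + 1) + 3^3 + 3 + 1 = 112; next = 111
base 3: 111 = 3^(3 + 1) + 3^3 + 3; at 4: 4^(4 + 1) + 4^4 + 4 = 1284; next = 1283

111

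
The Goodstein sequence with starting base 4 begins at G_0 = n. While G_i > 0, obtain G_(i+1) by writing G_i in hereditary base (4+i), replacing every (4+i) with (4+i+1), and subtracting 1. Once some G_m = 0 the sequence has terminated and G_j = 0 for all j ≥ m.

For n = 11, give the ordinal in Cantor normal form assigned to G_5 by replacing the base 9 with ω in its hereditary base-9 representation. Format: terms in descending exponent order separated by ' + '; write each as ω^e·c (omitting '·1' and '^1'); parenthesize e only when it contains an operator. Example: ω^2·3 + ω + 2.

step 0: 11 = 2·4 + 3; sub 5 for 4: 2·5 + 3; = 13; G_1 = 13−1 = 12
step 1: 12 = 2·5 + 2; sub 6 for 5: 2·6 + 2; = 14; G_2 = 14−1 = 13
step 2: 13 = 2·6 + 1; sub 7 for 6: 2·7 + 1; = 15; G_3 = 15−1 = 14
step 3: 14 = 2·7; sub 8 for 7: 2·8; = 16; G_4 = 16−1 = 15
step 4: 15 = 8 + 7; sub 9 for 8: 9 + 7; = 16; G_5 = 16−1 = 15
step 5: 15 = 9 + 6; sub 10 for 9: 10 + 6; = 16; G_6 = 16−1 = 15

ω + 6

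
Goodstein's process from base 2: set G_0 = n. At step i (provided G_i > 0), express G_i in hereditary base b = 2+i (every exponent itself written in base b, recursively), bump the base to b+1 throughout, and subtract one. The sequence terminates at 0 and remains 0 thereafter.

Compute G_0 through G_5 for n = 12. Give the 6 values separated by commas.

12, 107, 1065, 15685, 280019, 5764910

[0] 12 ≡ 2^(2 + 1) + 2^2 (base 2). Lift 3: 108. −1: 107.
[1] 107 ≡ 3^(3 + 1) + 2·3^2 + 2·3 + 2 (base 3). Lift 4: 1066. −1: 1065.
[2] 1065 ≡ 4^(4 + 1) + 2·4^2 + 2·4 + 1 (base 4). Lift 5: 15686. −1: 15685.
[3] 15685 ≡ 5^(5 + 1) + 2·5^2 + 2·5 (base 5). Lift 6: 280020. −1: 280019.
[4] 280019 ≡ 6^(6 + 1) + 2·6^2 + 6 + 5 (base 6). Lift 7: 5764911. −1: 5764910.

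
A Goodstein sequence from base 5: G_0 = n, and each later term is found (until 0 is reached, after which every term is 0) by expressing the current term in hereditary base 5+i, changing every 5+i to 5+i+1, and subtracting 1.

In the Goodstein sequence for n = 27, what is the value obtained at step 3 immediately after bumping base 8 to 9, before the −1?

70

base 5: 27 = 5^2 + 2; at 6: 6^2 + 2 = 38; next = 37
base 6: 37 = 6^2 + 1; at 7: 7^2 + 1 = 50; next = 49
base 7: 49 = 7^2; at 8: 8^2 = 64; next = 63
base 8: 63 = 7·8 + 7; at 9: 7·9 + 7 = 70; next = 69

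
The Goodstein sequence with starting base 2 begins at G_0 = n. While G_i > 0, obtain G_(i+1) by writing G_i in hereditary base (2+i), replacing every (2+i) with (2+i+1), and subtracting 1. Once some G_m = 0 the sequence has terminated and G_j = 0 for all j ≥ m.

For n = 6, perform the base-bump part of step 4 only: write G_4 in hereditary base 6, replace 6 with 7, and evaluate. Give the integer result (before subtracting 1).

98040

(0) 6|_2 = 2^2 + 2 ↦ 3^3 + 3|_3 = 30 ⇒ 29
(1) 29|_3 = 3^3 + 2 ↦ 4^4 + 2|_4 = 258 ⇒ 257
(2) 257|_4 = 4^4 + 1 ↦ 5^5 + 1|_5 = 3126 ⇒ 3125
(3) 3125|_5 = 5^5 ↦ 6^6|_6 = 46656 ⇒ 46655
(4) 46655|_6 = 5·6^5 + 5·6^4 + 5·6^3 + 5·6^2 + 5·6 + 5 ↦ 5·7^5 + 5·7^4 + 5·7^3 + 5·7^2 + 5·7 + 5|_7 = 98040 ⇒ 98039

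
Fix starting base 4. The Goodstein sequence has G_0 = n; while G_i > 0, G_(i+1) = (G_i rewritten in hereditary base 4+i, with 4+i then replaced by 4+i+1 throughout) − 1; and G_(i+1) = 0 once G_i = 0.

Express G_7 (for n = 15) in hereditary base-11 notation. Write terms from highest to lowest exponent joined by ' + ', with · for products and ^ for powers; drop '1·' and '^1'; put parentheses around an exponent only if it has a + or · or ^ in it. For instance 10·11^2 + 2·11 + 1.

2·11 + 4

[0] 15 ≡ 3·4 + 3 (base 4). Lift 5: 18. −1: 17.
[1] 17 ≡ 3·5 + 2 (base 5). Lift 6: 20. −1: 19.
[2] 19 ≡ 3·6 + 1 (base 6). Lift 7: 22. −1: 21.
[3] 21 ≡ 3·7 (base 7). Lift 8: 24. −1: 23.
[4] 23 ≡ 2·8 + 7 (base 8). Lift 9: 25. −1: 24.
[5] 24 ≡ 2·9 + 6 (base 9). Lift 10: 26. −1: 25.
[6] 25 ≡ 2·10 + 5 (base 10). Lift 11: 27. −1: 26.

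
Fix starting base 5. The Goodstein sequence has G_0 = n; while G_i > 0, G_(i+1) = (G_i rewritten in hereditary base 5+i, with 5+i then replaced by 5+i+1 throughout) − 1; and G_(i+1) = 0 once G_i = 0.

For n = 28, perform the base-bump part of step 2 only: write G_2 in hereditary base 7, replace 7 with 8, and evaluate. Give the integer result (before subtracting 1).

65

G_0 = 28. HB_5(28) = 5^2 + 3. Bump = 39. G_1 = 38.
G_1 = 38. HB_6(38) = 6^2 + 2. Bump = 51. G_2 = 50.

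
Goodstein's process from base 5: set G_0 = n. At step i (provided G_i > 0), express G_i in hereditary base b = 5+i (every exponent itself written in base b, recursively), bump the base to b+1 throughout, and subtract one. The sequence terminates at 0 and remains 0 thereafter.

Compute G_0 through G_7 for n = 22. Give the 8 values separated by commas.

i=0: 22 = 4·5 + 2 (b=5); 5→6: 4·6 + 2 = 26; 26−1 = 25
i=1: 25 = 4·6 + 1 (b=6); 6→7: 4·7 + 1 = 29; 29−1 = 28
i=2: 28 = 4·7 (b=7); 7→8: 4·8 = 32; 32−1 = 31
i=3: 31 = 3·8 + 7 (b=8); 8→9: 3·9 + 7 = 34; 34−1 = 33
i=4: 33 = 3·9 + 6 (b=9); 9→10: 3·10 + 6 = 36; 36−1 = 35
i=5: 35 = 3·10 + 5 (b=10); 10→11: 3·11 + 5 = 38; 38−1 = 37
i=6: 37 = 3·11 + 4 (b=11); 11→12: 3·12 + 4 = 40; 40−1 = 39

22, 25, 28, 31, 33, 35, 37, 39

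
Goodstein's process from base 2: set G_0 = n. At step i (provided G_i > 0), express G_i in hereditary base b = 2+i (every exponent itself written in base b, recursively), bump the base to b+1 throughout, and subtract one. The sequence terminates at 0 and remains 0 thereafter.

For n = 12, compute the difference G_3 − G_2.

G_0=12  [base 2] 2^(2 + 1) + 2^2  →[2↦3]→  3^(3 + 1) + 3^3 = 108  −1 ⇒ G_1=107
G_1=107  [base 3] 3^(3 + 1) + 2·3^2 + 2·3 + 2  →[3↦4]→  4^(4 + 1) + 2·4^2 + 2·4 + 2 = 1066  −1 ⇒ G_2=1065
G_2=1065  [base 4] 4^(4 + 1) + 2·4^2 + 2·4 + 1  →[4↦5]→  5^(5 + 1) + 2·5^2 + 2·5 + 1 = 15686  −1 ⇒ G_3=15685

14620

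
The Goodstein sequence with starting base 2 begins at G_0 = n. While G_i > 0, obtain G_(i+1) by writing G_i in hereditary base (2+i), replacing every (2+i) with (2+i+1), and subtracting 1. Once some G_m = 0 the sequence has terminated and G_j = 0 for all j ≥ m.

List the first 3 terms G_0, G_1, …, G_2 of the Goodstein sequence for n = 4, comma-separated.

base 2: 4 = 2^2; at 3: 3^3 = 27; next = 26
base 3: 26 = 2·3^2 + 2·3 + 2; at 4: 2·4^2 + 2·4 + 2 = 42; next = 41

4, 26, 41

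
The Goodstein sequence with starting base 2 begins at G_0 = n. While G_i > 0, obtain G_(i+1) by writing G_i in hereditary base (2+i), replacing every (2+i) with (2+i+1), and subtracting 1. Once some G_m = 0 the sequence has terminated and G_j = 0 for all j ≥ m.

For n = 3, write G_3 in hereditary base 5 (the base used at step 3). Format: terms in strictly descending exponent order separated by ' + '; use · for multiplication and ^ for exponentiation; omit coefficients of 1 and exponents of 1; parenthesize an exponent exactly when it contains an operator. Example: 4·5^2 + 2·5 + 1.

G_0 = 3. HB_2(3) = 2 + 1. Bump = 4. G_1 = 3.
G_1 = 3. HB_3(3) = 3. Bump = 4. G_2 = 3.
G_2 = 3. HB_4(3) = 3. Bump = 3. G_3 = 2.

2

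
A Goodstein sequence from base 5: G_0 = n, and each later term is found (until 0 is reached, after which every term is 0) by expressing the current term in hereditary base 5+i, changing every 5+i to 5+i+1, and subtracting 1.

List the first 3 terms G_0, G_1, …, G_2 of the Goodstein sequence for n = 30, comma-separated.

30, 41, 53

base 5: 30 = 5^2 + 5; at 6: 6^2 + 6 = 42; next = 41
base 6: 41 = 6^2 + 5; at 7: 7^2 + 5 = 54; next = 53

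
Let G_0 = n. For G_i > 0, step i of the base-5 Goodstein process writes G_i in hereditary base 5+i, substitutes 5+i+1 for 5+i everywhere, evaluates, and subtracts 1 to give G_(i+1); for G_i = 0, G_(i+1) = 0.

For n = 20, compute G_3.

27

G_0=20  [base 5] 4·5  →[5↦6]→  4·6 = 24  −1 ⇒ G_1=23
G_1=23  [base 6] 3·6 + 5  →[6↦7]→  3·7 + 5 = 26  −1 ⇒ G_2=25
G_2=25  [base 7] 3·7 + 4  →[7↦8]→  3·8 + 4 = 28  −1 ⇒ G_3=27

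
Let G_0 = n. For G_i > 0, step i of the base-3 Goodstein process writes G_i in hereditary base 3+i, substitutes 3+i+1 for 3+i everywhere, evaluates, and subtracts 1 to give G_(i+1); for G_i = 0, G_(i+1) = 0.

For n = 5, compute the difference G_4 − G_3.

i=0: 5 = 3 + 2 (b=3); 3→4: 4 + 2 = 6; 6−1 = 5
i=1: 5 = 4 + 1 (b=4); 4→5: 5 + 1 = 6; 6−1 = 5
i=2: 5 = 5 (b=5); 5→6: 6 = 6; 6−1 = 5
i=3: 5 = 5 (b=6); 6→7: 5 = 5; 5−1 = 4

-1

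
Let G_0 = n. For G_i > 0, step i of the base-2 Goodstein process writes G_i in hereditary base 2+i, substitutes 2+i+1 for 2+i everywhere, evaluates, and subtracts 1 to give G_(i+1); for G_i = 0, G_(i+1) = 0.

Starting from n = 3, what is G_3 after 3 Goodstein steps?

2

base 2: 3 = 2 + 1; at 3: 3 + 1 = 4; next = 3
base 3: 3 = 3; at 4: 4 = 4; next = 3
base 4: 3 = 3; at 5: 3 = 3; next = 2
base 5: 2 = 2; at 6: 2 = 2; next = 1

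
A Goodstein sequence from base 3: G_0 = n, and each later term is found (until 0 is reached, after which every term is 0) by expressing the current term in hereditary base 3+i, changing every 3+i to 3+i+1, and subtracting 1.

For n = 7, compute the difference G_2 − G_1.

i=0: 7 = 2·3 + 1 (b=3); 3→4: 2·4 + 1 = 9; 9−1 = 8
i=1: 8 = 2·4 (b=4); 4→5: 2·5 = 10; 10−1 = 9

1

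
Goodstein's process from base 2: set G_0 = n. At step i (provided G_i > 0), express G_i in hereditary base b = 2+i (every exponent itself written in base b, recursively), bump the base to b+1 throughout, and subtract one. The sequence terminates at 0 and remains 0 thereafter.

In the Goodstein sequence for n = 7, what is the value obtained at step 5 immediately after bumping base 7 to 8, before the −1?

16777216

G_0 = 7. HB_2(7) = 2^2 + 2 + 1. Bump = 31. G_1 = 30.
G_1 = 30. HB_3(30) = 3^3 + 3. Bump = 260. G_2 = 259.
G_2 = 259. HB_4(259) = 4^4 + 3. Bump = 3128. G_3 = 3127.
G_3 = 3127. HB_5(3127) = 5^5 + 2. Bump = 46658. G_4 = 46657.
G_4 = 46657. HB_6(46657) = 6^6 + 1. Bump = 823544. G_5 = 823543.
G_5 = 823543. HB_7(823543) = 7^7. Bump = 16777216. G_6 = 16777215.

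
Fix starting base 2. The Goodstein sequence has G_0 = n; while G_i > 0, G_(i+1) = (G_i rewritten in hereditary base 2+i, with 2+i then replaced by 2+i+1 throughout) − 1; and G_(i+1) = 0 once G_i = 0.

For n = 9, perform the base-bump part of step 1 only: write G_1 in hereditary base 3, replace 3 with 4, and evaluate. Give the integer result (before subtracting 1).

i=0: 9 = 2^(2 + 1) + 1 (b=2); 2→3: 3^(3 + 1) + 1 = 82; 82−1 = 81
i=1: 81 = 3^(3 + 1) (b=3); 3→4: 4^(4 + 1) = 1024; 1024−1 = 1023

1024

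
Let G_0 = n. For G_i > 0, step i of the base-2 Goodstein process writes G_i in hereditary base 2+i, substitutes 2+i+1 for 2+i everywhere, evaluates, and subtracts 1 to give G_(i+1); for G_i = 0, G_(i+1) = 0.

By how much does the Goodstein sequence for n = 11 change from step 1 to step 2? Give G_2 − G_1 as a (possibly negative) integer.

i=0: 11 = 2^(2 + 1) + 2 + 1 (b=2); 2→3: 3^(3 + 1) + 3 + 1 = 85; 85−1 = 84
i=1: 84 = 3^(3 + 1) + 3 (b=3); 3→4: 4^(4 + 1) + 4 = 1028; 1028−1 = 1027

943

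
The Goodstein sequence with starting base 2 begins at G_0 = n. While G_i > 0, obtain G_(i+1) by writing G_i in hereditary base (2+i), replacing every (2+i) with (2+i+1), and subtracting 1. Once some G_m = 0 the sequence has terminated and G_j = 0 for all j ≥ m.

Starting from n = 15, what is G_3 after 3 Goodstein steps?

18752

15 —HB2→ 2^(2 + 1) + 2^2 + 2 + 1 —bump→ 3^(3 + 1) + 3^3 + 3 + 1 = 112 —(−1)→ 111
111 —HB3→ 3^(3 + 1) + 3^3 + 3 —bump→ 4^(4 + 1) + 4^4 + 4 = 1284 —(−1)→ 1283
1283 —HB4→ 4^(4 + 1) + 4^4 + 3 —bump→ 5^(5 + 1) + 5^5 + 3 = 18753 —(−1)→ 18752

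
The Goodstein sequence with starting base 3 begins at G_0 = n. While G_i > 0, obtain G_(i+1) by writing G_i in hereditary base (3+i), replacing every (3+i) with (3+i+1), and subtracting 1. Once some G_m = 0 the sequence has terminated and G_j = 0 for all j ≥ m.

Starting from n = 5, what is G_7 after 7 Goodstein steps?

1

G_0 = 5. HB_3(5) = 3 + 2. Bump = 6. G_1 = 5.
G_1 = 5. HB_4(5) = 4 + 1. Bump = 6. G_2 = 5.
G_2 = 5. HB_5(5) = 5. Bump = 6. G_3 = 5.
G_3 = 5. HB_6(5) = 5. Bump = 5. G_4 = 4.
G_4 = 4. HB_7(4) = 4. Bump = 4. G_5 = 3.
G_5 = 3. HB_8(3) = 3. Bump = 3. G_6 = 2.
G_6 = 2. HB_9(2) = 2. Bump = 2. G_7 = 1.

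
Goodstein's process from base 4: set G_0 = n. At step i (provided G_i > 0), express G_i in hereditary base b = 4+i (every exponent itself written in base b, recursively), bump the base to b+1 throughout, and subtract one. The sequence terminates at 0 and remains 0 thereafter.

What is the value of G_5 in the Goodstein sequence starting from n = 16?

[0] 16 ≡ 4^2 (base 4). Lift 5: 25. −1: 24.
[1] 24 ≡ 4·5 + 4 (base 5). Lift 6: 28. −1: 27.
[2] 27 ≡ 4·6 + 3 (base 6). Lift 7: 31. −1: 30.
[3] 30 ≡ 4·7 + 2 (base 7). Lift 8: 34. −1: 33.
[4] 33 ≡ 4·8 + 1 (base 8). Lift 9: 37. −1: 36.

36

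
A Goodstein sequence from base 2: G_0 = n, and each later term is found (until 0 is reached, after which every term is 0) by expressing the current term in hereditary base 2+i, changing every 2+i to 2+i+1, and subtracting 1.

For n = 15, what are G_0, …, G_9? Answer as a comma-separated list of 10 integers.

(0) 15|_2 = 2^(2 + 1) + 2^2 + 2 + 1 ↦ 3^(3 + 1) + 3^3 + 3 + 1|_3 = 112 ⇒ 111
(1) 111|_3 = 3^(3 + 1) + 3^3 + 3 ↦ 4^(4 + 1) + 4^4 + 4|_4 = 1284 ⇒ 1283
(2) 1283|_4 = 4^(4 + 1) + 4^4 + 3 ↦ 5^(5 + 1) + 5^5 + 3|_5 = 18753 ⇒ 18752
(3) 18752|_5 = 5^(5 + 1) + 5^5 + 2 ↦ 6^(6 + 1) + 6^6 + 2|_6 = 326594 ⇒ 326593
(4) 326593|_6 = 6^(6 + 1) + 6^6 + 1 ↦ 7^(7 + 1) + 7^7 + 1|_7 = 6588345 ⇒ 6588344
(5) 6588344|_7 = 7^(7 + 1) + 7^7 ↦ 8^(8 + 1) + 8^8|_8 = 150994944 ⇒ 150994943
(6) 150994943|_8 = 8^(8 + 1) + 7·8^7 + 7·8^6 + 7·8^5 + 7·8^4 + 7·8^3 + 7·8^2 + 7·8 + 7 ↦ 9^(9 + 1) + 7·9^7 + 7·9^6 + 7·9^5 + 7·9^4 + 7·9^3 + 7·9^2 + 7·9 + 7|_9 = 3524450281 ⇒ 3524450280
(7) 3524450280|_9 = 9^(9 + 1) + 7·9^7 + 7·9^6 + 7·9^5 + 7·9^4 + 7·9^3 + 7·9^2 + 7·9 + 6 ↦ 10^(10 + 1) + 7·10^7 + 7·10^6 + 7·10^5 + 7·10^4 + 7·10^3 + 7·10^2 + 7·10 + 6|_10 = 100077777776 ⇒ 100077777775
(8) 100077777775|_10 = 10^(10 + 1) + 7·10^7 + 7·10^6 + 7·10^5 + 7·10^4 + 7·10^3 + 7·10^2 + 7·10 + 5 ↦ 11^(11 + 1) + 7·11^7 + 7·11^6 + 7·11^5 + 7·11^4 + 7·11^3 + 7·11^2 + 7·11 + 5|_11 = 3138578427935 ⇒ 3138578427934

15, 111, 1283, 18752, 326593, 6588344, 150994943, 3524450280, 100077777775, 3138578427934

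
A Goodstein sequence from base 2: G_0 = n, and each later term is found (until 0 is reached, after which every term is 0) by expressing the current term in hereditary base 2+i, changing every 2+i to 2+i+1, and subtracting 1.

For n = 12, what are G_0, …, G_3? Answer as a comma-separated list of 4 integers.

12, 107, 1065, 15685

[0] 12 ≡ 2^(2 + 1) + 2^2 (base 2). Lift 3: 108. −1: 107.
[1] 107 ≡ 3^(3 + 1) + 2·3^2 + 2·3 + 2 (base 3). Lift 4: 1066. −1: 1065.
[2] 1065 ≡ 4^(4 + 1) + 2·4^2 + 2·4 + 1 (base 4). Lift 5: 15686. −1: 15685.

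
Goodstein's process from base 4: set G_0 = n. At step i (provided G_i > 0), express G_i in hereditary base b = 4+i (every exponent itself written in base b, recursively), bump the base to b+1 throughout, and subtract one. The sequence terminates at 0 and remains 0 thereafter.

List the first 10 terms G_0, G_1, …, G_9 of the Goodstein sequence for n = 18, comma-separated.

G_0=18  [base 4] 4^2 + 2  →[4↦5]→  5^2 + 2 = 27  −1 ⇒ G_1=26
G_1=26  [base 5] 5^2 + 1  →[5↦6]→  6^2 + 1 = 37  −1 ⇒ G_2=36
G_2=36  [base 6] 6^2  →[6↦7]→  7^2 = 49  −1 ⇒ G_3=48
G_3=48  [base 7] 6·7 + 6  →[7↦8]→  6·8 + 6 = 54  −1 ⇒ G_4=53
G_4=53  [base 8] 6·8 + 5  →[8↦9]→  6·9 + 5 = 59  −1 ⇒ G_5=58
G_5=58  [base 9] 6·9 + 4  →[9↦10]→  6·10 + 4 = 64  −1 ⇒ G_6=63
G_6=63  [base 10] 6·10 + 3  →[10↦11]→  6·11 + 3 = 69  −1 ⇒ G_7=68
G_7=68  [base 11] 6·11 + 2  →[11↦12]→  6·12 + 2 = 74  −1 ⇒ G_8=73
G_8=73  [base 12] 6·12 + 1  →[12↦13]→  6·13 + 1 = 79  −1 ⇒ G_9=78

18, 26, 36, 48, 53, 58, 63, 68, 73, 78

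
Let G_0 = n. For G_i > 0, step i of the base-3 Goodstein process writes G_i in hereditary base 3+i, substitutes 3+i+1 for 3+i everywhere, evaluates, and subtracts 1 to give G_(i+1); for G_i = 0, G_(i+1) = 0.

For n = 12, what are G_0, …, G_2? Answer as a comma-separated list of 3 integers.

12, 19, 27

base 3: 12 = 3^2 + 3; at 4: 4^2 + 4 = 20; next = 19
base 4: 19 = 4^2 + 3; at 5: 5^2 + 3 = 28; next = 27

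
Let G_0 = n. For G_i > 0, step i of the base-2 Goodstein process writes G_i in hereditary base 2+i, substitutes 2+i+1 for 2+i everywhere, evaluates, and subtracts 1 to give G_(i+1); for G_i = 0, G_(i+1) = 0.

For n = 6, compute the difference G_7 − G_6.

144904

6 —HB2→ 2^2 + 2 —bump→ 3^3 + 3 = 30 —(−1)→ 29
29 —HB3→ 3^3 + 2 —bump→ 4^4 + 2 = 258 —(−1)→ 257
257 —HB4→ 4^4 + 1 —bump→ 5^5 + 1 = 3126 —(−1)→ 3125
3125 —HB5→ 5^5 —bump→ 6^6 = 46656 —(−1)→ 46655
46655 —HB6→ 5·6^5 + 5·6^4 + 5·6^3 + 5·6^2 + 5·6 + 5 —bump→ 5·7^5 + 5·7^4 + 5·7^3 + 5·7^2 + 5·7 + 5 = 98040 —(−1)→ 98039
98039 —HB7→ 5·7^5 + 5·7^4 + 5·7^3 + 5·7^2 + 5·7 + 4 —bump→ 5·8^5 + 5·8^4 + 5·8^3 + 5·8^2 + 5·8 + 4 = 187244 —(−1)→ 187243
187243 —HB8→ 5·8^5 + 5·8^4 + 5·8^3 + 5·8^2 + 5·8 + 3 —bump→ 5·9^5 + 5·9^4 + 5·9^3 + 5·9^2 + 5·9 + 3 = 332148 —(−1)→ 332147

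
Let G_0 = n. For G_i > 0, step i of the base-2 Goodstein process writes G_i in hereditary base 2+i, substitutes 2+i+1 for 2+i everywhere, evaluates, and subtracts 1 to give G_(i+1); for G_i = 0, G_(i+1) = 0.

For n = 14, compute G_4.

326591

[0] 14 ≡ 2^(2 + 1) + 2^2 + 2 (base 2). Lift 3: 111. −1: 110.
[1] 110 ≡ 3^(3 + 1) + 3^3 + 2 (base 3). Lift 4: 1282. −1: 1281.
[2] 1281 ≡ 4^(4 + 1) + 4^4 + 1 (base 4). Lift 5: 18751. −1: 18750.
[3] 18750 ≡ 5^(5 + 1) + 5^5 (base 5). Lift 6: 326592. −1: 326591.
[4] 326591 ≡ 6^(6 + 1) + 5·6^5 + 5·6^4 + 5·6^3 + 5·6^2 + 5·6 + 5 (base 6). Lift 7: 5862841. −1: 5862840.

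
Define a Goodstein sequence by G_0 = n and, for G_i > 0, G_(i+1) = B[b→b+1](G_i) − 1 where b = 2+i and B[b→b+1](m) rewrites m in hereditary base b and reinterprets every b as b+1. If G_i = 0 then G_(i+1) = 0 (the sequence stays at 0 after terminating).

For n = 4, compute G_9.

253

G_0 = 4. HB_2(4) = 2^2. Bump = 27. G_1 = 26.
G_1 = 26. HB_3(26) = 2·3^2 + 2·3 + 2. Bump = 42. G_2 = 41.
G_2 = 41. HB_4(41) = 2·4^2 + 2·4 + 1. Bump = 61. G_3 = 60.
G_3 = 60. HB_5(60) = 2·5^2 + 2·5. Bump = 84. G_4 = 83.
G_4 = 83. HB_6(83) = 2·6^2 + 6 + 5. Bump = 110. G_5 = 109.
G_5 = 109. HB_7(109) = 2·7^2 + 7 + 4. Bump = 140. G_6 = 139.
G_6 = 139. HB_8(139) = 2·8^2 + 8 + 3. Bump = 174. G_7 = 173.
G_7 = 173. HB_9(173) = 2·9^2 + 9 + 2. Bump = 212. G_8 = 211.
G_8 = 211. HB_10(211) = 2·10^2 + 10 + 1. Bump = 254. G_9 = 253.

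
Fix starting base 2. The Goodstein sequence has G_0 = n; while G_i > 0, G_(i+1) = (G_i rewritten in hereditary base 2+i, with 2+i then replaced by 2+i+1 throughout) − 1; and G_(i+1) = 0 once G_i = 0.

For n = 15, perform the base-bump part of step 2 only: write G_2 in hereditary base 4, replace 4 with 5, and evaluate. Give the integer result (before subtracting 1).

18753

(0) 15|_2 = 2^(2 + 1) + 2^2 + 2 + 1 ↦ 3^(3 + 1) + 3^3 + 3 + 1|_3 = 112 ⇒ 111
(1) 111|_3 = 3^(3 + 1) + 3^3 + 3 ↦ 4^(4 + 1) + 4^4 + 4|_4 = 1284 ⇒ 1283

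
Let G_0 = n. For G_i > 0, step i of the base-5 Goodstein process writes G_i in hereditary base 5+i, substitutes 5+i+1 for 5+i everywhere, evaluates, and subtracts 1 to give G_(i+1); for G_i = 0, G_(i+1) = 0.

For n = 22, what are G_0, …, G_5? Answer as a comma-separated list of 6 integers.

22, 25, 28, 31, 33, 35

(0) 22|_5 = 4·5 + 2 ↦ 4·6 + 2|_6 = 26 ⇒ 25
(1) 25|_6 = 4·6 + 1 ↦ 4·7 + 1|_7 = 29 ⇒ 28
(2) 28|_7 = 4·7 ↦ 4·8|_8 = 32 ⇒ 31
(3) 31|_8 = 3·8 + 7 ↦ 3·9 + 7|_9 = 34 ⇒ 33
(4) 33|_9 = 3·9 + 6 ↦ 3·10 + 6|_10 = 36 ⇒ 35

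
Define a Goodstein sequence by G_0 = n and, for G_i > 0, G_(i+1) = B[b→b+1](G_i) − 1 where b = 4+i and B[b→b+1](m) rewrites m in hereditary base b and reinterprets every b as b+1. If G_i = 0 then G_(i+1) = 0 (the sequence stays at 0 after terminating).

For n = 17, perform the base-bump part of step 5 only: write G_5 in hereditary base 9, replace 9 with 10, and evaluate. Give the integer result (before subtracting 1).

52

i=0: 17 = 4^2 + 1 (b=4); 4→5: 5^2 + 1 = 26; 26−1 = 25
i=1: 25 = 5^2 (b=5); 5→6: 6^2 = 36; 36−1 = 35
i=2: 35 = 5·6 + 5 (b=6); 6→7: 5·7 + 5 = 40; 40−1 = 39
i=3: 39 = 5·7 + 4 (b=7); 7→8: 5·8 + 4 = 44; 44−1 = 43
i=4: 43 = 5·8 + 3 (b=8); 8→9: 5·9 + 3 = 48; 48−1 = 47
i=5: 47 = 5·9 + 2 (b=9); 9→10: 5·10 + 2 = 52; 52−1 = 51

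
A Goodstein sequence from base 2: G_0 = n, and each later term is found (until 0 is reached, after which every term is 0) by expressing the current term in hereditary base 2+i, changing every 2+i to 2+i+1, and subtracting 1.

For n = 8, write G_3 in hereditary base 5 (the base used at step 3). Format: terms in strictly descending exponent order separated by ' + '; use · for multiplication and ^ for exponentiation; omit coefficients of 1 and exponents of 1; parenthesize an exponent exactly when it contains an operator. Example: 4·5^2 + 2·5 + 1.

base 2: 8 = 2^(2 + 1); at 3: 3^(3 + 1) = 81; next = 80
base 3: 80 = 2·3^3 + 2·3^2 + 2·3 + 2; at 4: 2·4^4 + 2·4^2 + 2·4 + 2 = 554; next = 553
base 4: 553 = 2·4^4 + 2·4^2 + 2·4 + 1; at 5: 2·5^5 + 2·5^2 + 2·5 + 1 = 6311; next = 6310
base 5: 6310 = 2·5^5 + 2·5^2 + 2·5; at 6: 2·6^6 + 2·6^2 + 2·6 = 93396; next = 93395

2·5^5 + 2·5^2 + 2·5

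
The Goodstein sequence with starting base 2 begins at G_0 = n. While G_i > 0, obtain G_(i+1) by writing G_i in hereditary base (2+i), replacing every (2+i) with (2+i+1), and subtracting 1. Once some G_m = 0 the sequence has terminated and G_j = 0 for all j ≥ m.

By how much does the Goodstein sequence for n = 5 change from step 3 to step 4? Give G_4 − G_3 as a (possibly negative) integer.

(0) 5|_2 = 2^2 + 1 ↦ 3^3 + 1|_3 = 28 ⇒ 27
(1) 27|_3 = 3^3 ↦ 4^4|_4 = 256 ⇒ 255
(2) 255|_4 = 3·4^3 + 3·4^2 + 3·4 + 3 ↦ 3·5^3 + 3·5^2 + 3·5 + 3|_5 = 468 ⇒ 467
(3) 467|_5 = 3·5^3 + 3·5^2 + 3·5 + 2 ↦ 3·6^3 + 3·6^2 + 3·6 + 2|_6 = 776 ⇒ 775

308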